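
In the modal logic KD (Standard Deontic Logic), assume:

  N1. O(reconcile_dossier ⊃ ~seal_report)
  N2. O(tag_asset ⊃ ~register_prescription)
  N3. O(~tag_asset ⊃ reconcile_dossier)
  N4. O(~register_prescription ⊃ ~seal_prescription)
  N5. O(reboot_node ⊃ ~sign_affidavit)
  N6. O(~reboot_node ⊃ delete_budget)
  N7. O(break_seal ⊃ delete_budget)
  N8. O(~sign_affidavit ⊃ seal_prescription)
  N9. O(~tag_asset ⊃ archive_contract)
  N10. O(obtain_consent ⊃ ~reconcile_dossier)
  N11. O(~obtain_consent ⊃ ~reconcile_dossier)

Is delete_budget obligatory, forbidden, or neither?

Obligatory

Premises 11 and 10 are O(~obtain_consent ⊃ ~reconcile_dossier) and O(obtain_consent ⊃ ~reconcile_dossier); every ideal world satisfies ~obtain_consent or obtain_consent, so in either case ~reconcile_dossier holds — hence O(~reconcile_dossier).
Premise 3 is O(~tag_asset ⊃ reconcile_dossier); contrapositively O(~reconcile_dossier ⊃ tag_asset). Since O(~reconcile_dossier) holds, K gives O(tag_asset).
With premise 2, O(tag_asset ⊃ ~register_prescription), the K-axiom yields O(~register_prescription).
Applying K to premise 4 (O(~register_prescription ⊃ ~seal_prescription)) and O(~register_prescription) yields O(~seal_prescription).
Premise 8, O(~sign_affidavit ⊃ seal_prescription), contraposes to O(~seal_prescription ⊃ sign_affidavit); with O(~seal_prescription) we get O(sign_affidavit).
Premise 5, O(reboot_node ⊃ ~sign_affidavit), contraposes to O(sign_affidavit ⊃ ~reboot_node); with O(sign_affidavit) we get O(~reboot_node).
Premise 6 is O(~reboot_node ⊃ delete_budget); since O(~reboot_node), deontic closure gives O(delete_budget).
Premises 1, 7, 9 do not contribute to this derivation.
Hence delete_budget is obligatory.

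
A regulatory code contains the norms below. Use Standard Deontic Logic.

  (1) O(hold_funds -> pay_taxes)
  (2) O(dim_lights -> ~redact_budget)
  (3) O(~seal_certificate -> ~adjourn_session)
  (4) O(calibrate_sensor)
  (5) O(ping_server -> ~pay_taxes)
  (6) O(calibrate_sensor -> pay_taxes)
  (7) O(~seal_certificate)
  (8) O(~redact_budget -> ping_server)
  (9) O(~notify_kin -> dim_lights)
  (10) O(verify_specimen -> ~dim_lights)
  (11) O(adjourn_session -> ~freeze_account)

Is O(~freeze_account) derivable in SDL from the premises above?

No

Premise 11 is O(adjourn_session -> ~freeze_account), but O(adjourn_session) is not derivable from the premises, so it does not yield O(~freeze_account).
No other premise forces O(~freeze_account). An ideal world satisfying every premise can still have ~freeze_account false, so O(~freeze_account) is not derivable.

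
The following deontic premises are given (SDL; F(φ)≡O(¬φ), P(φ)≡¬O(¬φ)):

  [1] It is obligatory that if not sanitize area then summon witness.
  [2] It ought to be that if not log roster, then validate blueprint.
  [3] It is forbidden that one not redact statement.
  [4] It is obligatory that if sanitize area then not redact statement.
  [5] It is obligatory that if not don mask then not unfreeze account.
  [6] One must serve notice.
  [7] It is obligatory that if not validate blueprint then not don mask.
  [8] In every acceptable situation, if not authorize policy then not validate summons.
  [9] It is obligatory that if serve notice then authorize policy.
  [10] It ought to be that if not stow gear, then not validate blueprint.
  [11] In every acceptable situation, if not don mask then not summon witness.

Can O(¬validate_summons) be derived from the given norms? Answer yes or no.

No

Premise 8 is O(¬authorize_policy → ¬validate_summons), but O(¬authorize_policy) is not derivable from the premises, so it does not yield O(¬validate_summons).
No other premise forces O(¬validate_summons). An ideal world satisfying every premise can still have ¬validate_summons false, so O(¬validate_summons) is not derivable.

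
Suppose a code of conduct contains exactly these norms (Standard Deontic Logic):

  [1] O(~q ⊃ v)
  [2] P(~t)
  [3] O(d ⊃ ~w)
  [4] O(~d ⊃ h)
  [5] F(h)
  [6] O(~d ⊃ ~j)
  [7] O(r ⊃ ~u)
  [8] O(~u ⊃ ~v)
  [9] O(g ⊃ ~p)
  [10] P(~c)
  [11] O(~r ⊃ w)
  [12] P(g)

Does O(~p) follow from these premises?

Premise 9 is O(g ⊃ ~p), but O(g) is not derivable from the premises (the permission P(g) asserts only ~O(~g), not O(g)), so it does not yield O(~p).
No other premise forces O(~p). An ideal world satisfying every premise can still have ~p false, so O(~p) is not derivable.

No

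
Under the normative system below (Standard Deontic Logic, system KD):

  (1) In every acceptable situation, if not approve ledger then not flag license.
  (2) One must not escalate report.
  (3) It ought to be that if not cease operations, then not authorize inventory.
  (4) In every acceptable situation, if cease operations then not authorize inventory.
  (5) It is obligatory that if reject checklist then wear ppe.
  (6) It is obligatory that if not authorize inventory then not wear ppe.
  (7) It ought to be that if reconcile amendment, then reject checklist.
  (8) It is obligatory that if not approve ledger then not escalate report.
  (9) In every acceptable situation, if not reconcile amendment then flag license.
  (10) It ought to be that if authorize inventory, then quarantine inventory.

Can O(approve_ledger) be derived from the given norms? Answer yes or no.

Premises 4 and 3 are O(cease_operations → ¬authorize_inventory) and O(¬cease_operations → ¬authorize_inventory); every ideal world satisfies cease_operations or ¬cease_operations, so in either case ¬authorize_inventory holds — hence O(¬authorize_inventory).
With premise 6, O(¬authorize_inventory → ¬wear_ppe), the K-axiom yields O(¬wear_ppe).
Premise 5, O(reject_checklist → wear_ppe), contraposes to O(¬wear_ppe → ¬reject_checklist); with O(¬wear_ppe) we get O(¬reject_checklist).
Premise 7, O(reconcile_amendment → reject_checklist), contraposes to O(¬reject_checklist → ¬reconcile_amendment); with O(¬reject_checklist) we get O(¬reconcile_amendment).
Premise 9 is O(¬reconcile_amendment → flag_license); since O(¬reconcile_amendment), deontic closure gives O(flag_license).
The contrapositive of premise 1 (O(¬approve_ledger → ¬flag_license)) is O(flag_license → approve_ledger), and O(flag_license) is already established, so O(approve_ledger).
Premises 2, 8, 10 do not contribute to this derivation.
So O(approve_ledger) follows.

Yes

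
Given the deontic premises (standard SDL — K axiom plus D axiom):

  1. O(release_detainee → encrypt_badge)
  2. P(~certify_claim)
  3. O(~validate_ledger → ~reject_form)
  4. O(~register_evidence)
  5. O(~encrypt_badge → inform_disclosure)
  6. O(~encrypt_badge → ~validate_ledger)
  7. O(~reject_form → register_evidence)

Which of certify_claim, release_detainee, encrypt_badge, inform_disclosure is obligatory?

From premise 4 we have O(~register_evidence).
Premise 7, O(~reject_form → register_evidence), contraposes to O(~register_evidence → reject_form); with O(~register_evidence) we get O(reject_form).
The contrapositive of premise 3 (O(~validate_ledger → ~reject_form)) is O(reject_form → validate_ledger), and O(reject_form) is already established, so O(validate_ledger).
Premise 6, O(~encrypt_badge → ~validate_ledger), contraposes to O(validate_ledger → encrypt_badge); with O(validate_ledger) we get O(encrypt_badge).
So O(encrypt_badge) holds — encrypt_badge is obligatory. None of the other listed options is made obligatory by any chain of premises.

encrypt_badge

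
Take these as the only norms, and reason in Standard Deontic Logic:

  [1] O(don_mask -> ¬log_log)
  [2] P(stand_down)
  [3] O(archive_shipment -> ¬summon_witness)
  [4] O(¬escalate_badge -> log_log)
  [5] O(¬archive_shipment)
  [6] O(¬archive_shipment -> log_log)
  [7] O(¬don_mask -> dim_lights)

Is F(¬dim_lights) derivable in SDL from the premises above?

Premise 5 gives O(¬archive_shipment).
With premise 6, O(¬archive_shipment -> log_log), the K-axiom yields O(log_log).
Premise 1, O(don_mask -> ¬log_log), contraposes to O(log_log -> ¬don_mask); with O(log_log) we get O(¬don_mask).
With premise 7, O(¬don_mask -> dim_lights), the K-axiom yields O(dim_lights).
Premises 2, 3, 4 do not contribute to this derivation.
So O(dim_lights) holds, i.e. F(¬dim_lights). The claim follows.

Yes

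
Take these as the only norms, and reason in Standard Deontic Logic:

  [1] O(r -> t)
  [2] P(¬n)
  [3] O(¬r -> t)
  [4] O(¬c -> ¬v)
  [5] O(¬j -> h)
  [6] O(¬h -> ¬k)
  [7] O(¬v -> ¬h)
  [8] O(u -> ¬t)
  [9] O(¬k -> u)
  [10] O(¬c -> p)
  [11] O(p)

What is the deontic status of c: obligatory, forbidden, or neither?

Obligatory

Premises 3 and 1 are O(¬r -> t) and O(r -> t); every ideal world satisfies ¬r or r, so in either case t holds — hence O(t).
Premise 8, O(u -> ¬t), contraposes to O(t -> ¬u); with O(t) we get O(¬u).
Premise 9, O(¬k -> u), contraposes to O(¬u -> k); with O(¬u) we get O(k).
Premise 6 is O(¬h -> ¬k); contrapositively O(k -> h). Since O(k) holds, K gives O(h).
The contrapositive of premise 7 (O(¬v -> ¬h)) is O(h -> v), and O(h) is already established, so O(v).
Premise 4 is O(¬c -> ¬v); contrapositively O(v -> c). Since O(v) holds, K gives O(c).
Premises 2, 5, 10, 11 do not contribute to this derivation.
Hence c is obligatory.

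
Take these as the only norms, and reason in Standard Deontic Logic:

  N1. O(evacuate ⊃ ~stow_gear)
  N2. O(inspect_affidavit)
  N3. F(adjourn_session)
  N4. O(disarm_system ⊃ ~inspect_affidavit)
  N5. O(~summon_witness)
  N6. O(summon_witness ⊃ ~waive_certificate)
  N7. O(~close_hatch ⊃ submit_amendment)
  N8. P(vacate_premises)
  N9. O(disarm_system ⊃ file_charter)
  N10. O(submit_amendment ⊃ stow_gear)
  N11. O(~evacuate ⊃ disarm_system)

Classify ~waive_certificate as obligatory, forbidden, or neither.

Premise 6 is O(summon_witness ⊃ ~waive_certificate), but O(summon_witness) is not derivable from the premises, so it does not yield O(~waive_certificate).
No premise or chain of K-axiom applications forces O(~waive_certificate), and none forces O(waive_certificate). So ~waive_certificate is neither obligatory nor forbidden under these norms.

Neither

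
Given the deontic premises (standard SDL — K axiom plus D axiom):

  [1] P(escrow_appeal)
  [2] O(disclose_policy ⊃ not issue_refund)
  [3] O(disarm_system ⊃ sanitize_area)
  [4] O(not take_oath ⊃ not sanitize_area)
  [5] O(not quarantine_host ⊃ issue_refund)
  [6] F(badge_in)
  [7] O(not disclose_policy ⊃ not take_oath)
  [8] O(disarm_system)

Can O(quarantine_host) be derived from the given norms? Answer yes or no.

Yes

From premise 8 we have O(disarm_system).
From O(disarm_system) and premise 3, O(disarm_system ⊃ sanitize_area), we obtain O(sanitize_area).
Premise 4, O(not take_oath ⊃ not sanitize_area), contraposes to O(sanitize_area ⊃ take_oath); with O(sanitize_area) we get O(take_oath).
Premise 7 is O(not disclose_policy ⊃ not take_oath); contrapositively O(take_oath ⊃ disclose_policy). Since O(take_oath) holds, K gives O(disclose_policy).
Applying K to premise 2 (O(disclose_policy ⊃ not issue_refund)) and O(disclose_policy) yields O(not issue_refund).
The contrapositive of premise 5 (O(not quarantine_host ⊃ issue_refund)) is O(not issue_refund ⊃ quarantine_host), and O(not issue_refund) is already established, so O(quarantine_host).
Premises 1, 6 do not contribute to this derivation.
So O(quarantine_host) follows.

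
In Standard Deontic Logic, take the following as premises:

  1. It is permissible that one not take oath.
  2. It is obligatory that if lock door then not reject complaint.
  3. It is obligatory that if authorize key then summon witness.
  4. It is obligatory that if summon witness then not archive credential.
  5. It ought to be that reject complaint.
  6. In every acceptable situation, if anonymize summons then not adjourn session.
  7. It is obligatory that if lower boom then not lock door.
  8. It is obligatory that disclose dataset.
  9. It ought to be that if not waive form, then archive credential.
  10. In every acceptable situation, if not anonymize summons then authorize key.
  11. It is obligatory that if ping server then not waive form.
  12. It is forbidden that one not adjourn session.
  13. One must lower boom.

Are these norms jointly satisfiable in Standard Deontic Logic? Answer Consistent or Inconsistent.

Premise 2 is O(lock_door → ¬reject_complaint), but O(lock_door) is not derivable from the premises, so it does not yield O(¬reject_complaint).
So O(¬reject_complaint) is not derivable, and the apparent clash with O(reject_complaint) does not arise.
A world satisfying every obligation exists (e.g. adjourn_session=true, anonymize_summons=false, archive_credential=false, authorize_key=true, disclose_dataset=true, lock_door=false, lower_boom=true, ping_server=false, reject_complaint=true, summon_witness=true, take_oath=false, waive_form=true); no atom is both obligatory and forbidden, so the set is consistent.

Consistent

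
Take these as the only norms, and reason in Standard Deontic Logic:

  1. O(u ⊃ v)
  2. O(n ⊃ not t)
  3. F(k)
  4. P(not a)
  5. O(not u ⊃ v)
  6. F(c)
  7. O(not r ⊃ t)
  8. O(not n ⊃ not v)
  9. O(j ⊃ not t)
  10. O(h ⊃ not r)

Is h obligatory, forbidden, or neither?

Premises 1 and 5 cover both cases: O(u ⊃ v) and O(not u ⊃ v). Since u ∨ not u is a tautology, O(v) follows.
Premise 8, O(not n ⊃ not v), contraposes to O(v ⊃ n); with O(v) we get O(n).
From O(n) and premise 2, O(n ⊃ not t), we obtain O(not t).
The contrapositive of premise 7 (O(not r ⊃ t)) is O(not t ⊃ r), and O(not t) is already established, so O(r).
Premise 10 is O(h ⊃ not r); contrapositively O(r ⊃ not h). Since O(r) holds, K gives O(not h).
Premises 3, 4, 6, 9 do not contribute to this derivation.
Thus O(not h), which is F(h): h is forbidden.

Forbidden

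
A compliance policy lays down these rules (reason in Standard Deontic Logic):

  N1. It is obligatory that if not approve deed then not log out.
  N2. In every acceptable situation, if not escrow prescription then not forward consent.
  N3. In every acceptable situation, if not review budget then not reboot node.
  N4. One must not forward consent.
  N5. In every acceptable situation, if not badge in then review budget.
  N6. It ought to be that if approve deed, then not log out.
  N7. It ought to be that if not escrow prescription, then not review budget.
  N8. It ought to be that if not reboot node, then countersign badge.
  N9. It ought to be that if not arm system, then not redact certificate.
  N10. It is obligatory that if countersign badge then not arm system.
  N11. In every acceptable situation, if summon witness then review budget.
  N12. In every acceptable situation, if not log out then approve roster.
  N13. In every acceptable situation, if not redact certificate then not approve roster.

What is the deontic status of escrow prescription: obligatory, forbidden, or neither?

Obligatory

Premises 1 and 6 cover both cases: O(¬approve_deed → ¬log_out) and O(approve_deed → ¬log_out). Since ¬approve_deed ∨ approve_deed is a tautology, O(¬log_out) follows.
Premise 12 is O(¬log_out → approve_roster); since O(¬log_out), deontic closure gives O(approve_roster).
The contrapositive of premise 13 (O(¬redact_certificate → ¬approve_roster)) is O(approve_roster → redact_certificate), and O(approve_roster) is already established, so O(redact_certificate).
Premise 9 is O(¬arm_system → ¬redact_certificate); contrapositively O(redact_certificate → arm_system). Since O(redact_certificate) holds, K gives O(arm_system).
The contrapositive of premise 10 (O(countersign_badge → ¬arm_system)) is O(arm_system → ¬countersign_badge), and O(arm_system) is already established, so O(¬countersign_badge).
The contrapositive of premise 8 (O(¬reboot_node → countersign_badge)) is O(¬countersign_badge → reboot_node), and O(¬countersign_badge) is already established, so O(reboot_node).
Premise 3, O(¬review_budget → ¬reboot_node), contraposes to O(reboot_node → review_budget); with O(reboot_node) we get O(review_budget).
Premise 7, O(¬escrow_prescription → ¬review_budget), contraposes to O(review_budget → escrow_prescription); with O(review_budget) we get O(escrow_prescription).
Premises 2, 4, 5, 11 do not contribute to this derivation.
Hence escrow_prescription is obligatory.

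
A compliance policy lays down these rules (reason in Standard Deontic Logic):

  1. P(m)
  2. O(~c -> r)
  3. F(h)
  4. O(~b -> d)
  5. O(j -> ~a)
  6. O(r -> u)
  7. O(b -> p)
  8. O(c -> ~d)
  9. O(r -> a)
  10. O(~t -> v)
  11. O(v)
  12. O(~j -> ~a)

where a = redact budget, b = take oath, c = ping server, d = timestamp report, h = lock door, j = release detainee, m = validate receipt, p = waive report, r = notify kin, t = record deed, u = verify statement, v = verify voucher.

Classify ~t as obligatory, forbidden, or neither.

Premise 10 is O(~t -> v); even if O(v) held, inferring O(~t) would be affirming the consequent — invalid.
No premise or chain of K-axiom applications forces O(~t), and none forces O(t). So ~t is neither obligatory nor forbidden under these norms.

Neither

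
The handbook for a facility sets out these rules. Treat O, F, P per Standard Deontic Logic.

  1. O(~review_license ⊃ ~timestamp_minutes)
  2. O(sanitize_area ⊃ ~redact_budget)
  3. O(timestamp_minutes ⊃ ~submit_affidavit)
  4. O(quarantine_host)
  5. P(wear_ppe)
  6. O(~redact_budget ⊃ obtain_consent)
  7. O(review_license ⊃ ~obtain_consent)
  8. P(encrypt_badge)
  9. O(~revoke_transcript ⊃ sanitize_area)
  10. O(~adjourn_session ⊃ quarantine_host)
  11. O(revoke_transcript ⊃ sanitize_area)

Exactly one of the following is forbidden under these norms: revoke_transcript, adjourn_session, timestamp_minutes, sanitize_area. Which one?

By case analysis on revoke_transcript: premise 11 gives O(revoke_transcript ⊃ sanitize_area) and premise 9 gives O(~revoke_transcript ⊃ sanitize_area), so O(sanitize_area) either way.
With premise 2, O(sanitize_area ⊃ ~redact_budget), the K-axiom yields O(~redact_budget).
With premise 6, O(~redact_budget ⊃ obtain_consent), the K-axiom yields O(obtain_consent).
Premise 7, O(review_license ⊃ ~obtain_consent), contraposes to O(obtain_consent ⊃ ~review_license); with O(obtain_consent) we get O(~review_license).
With premise 1, O(~review_license ⊃ ~timestamp_minutes), the K-axiom yields O(~timestamp_minutes).
So O(~timestamp_minutes) holds, i.e. timestamp_minutes is forbidden. None of the other listed options is forbidden under the premises.

timestamp_minutes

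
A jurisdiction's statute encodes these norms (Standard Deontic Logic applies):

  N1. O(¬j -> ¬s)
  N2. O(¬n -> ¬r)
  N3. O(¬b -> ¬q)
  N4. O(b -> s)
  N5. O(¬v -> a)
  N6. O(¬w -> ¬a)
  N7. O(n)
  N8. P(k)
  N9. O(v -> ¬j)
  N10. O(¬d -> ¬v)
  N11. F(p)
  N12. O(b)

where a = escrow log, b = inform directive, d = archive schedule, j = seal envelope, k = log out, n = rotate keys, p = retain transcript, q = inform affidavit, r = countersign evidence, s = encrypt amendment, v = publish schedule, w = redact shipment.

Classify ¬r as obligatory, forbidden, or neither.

Neither

Premise 2 is O(¬n -> ¬r), but O(¬n) is not derivable from the premises, so it does not yield O(¬r).
No premise or chain of K-axiom applications forces O(¬r), and none forces O(r). So ¬r is neither obligatory nor forbidden under these norms.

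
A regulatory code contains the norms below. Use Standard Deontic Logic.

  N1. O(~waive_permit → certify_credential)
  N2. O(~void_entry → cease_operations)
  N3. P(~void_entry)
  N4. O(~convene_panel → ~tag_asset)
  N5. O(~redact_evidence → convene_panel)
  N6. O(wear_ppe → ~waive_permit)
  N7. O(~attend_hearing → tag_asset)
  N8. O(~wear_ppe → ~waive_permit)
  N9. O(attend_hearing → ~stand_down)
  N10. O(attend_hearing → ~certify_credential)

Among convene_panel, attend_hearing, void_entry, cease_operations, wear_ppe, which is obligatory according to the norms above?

Premises 6 and 8 are O(wear_ppe → ~waive_permit) and O(~wear_ppe → ~waive_permit); every ideal world satisfies wear_ppe or ~wear_ppe, so in either case ~waive_permit holds — hence O(~waive_permit).
From O(~waive_permit) and premise 1, O(~waive_permit → certify_credential), we obtain O(certify_credential).
The contrapositive of premise 10 (O(attend_hearing → ~certify_credential)) is O(certify_credential → ~attend_hearing), and O(certify_credential) is already established, so O(~attend_hearing).
Applying K to premise 7 (O(~attend_hearing → tag_asset)) and O(~attend_hearing) yields O(tag_asset).
The contrapositive of premise 4 (O(~convene_panel → ~tag_asset)) is O(tag_asset → convene_panel), and O(tag_asset) is already established, so O(convene_panel).
So O(convene_panel) holds — convene_panel is obligatory. None of the other listed options is made obligatory by any chain of premises.

convene_panel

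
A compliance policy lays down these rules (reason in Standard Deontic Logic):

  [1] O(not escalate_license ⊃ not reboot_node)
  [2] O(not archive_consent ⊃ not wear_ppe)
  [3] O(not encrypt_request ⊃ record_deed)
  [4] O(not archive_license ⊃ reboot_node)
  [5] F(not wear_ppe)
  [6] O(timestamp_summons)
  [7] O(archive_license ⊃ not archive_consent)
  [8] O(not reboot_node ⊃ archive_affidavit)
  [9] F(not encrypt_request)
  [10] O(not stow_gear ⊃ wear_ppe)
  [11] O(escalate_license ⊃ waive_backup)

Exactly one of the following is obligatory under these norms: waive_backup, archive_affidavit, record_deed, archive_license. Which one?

Premise 5, F(not wear_ppe), is equivalent to O(wear_ppe).
Premise 2, O(not archive_consent ⊃ not wear_ppe), contraposes to O(wear_ppe ⊃ archive_consent); with O(wear_ppe) we get O(archive_consent).
Premise 7, O(archive_license ⊃ not archive_consent), contraposes to O(archive_consent ⊃ not archive_license); with O(archive_consent) we get O(not archive_license).
Applying K to premise 4 (O(not archive_license ⊃ reboot_node)) and O(not archive_license) yields O(reboot_node).
The contrapositive of premise 1 (O(not escalate_license ⊃ not reboot_node)) is O(reboot_node ⊃ escalate_license), and O(reboot_node) is already established, so O(escalate_license).
With premise 11, O(escalate_license ⊃ waive_backup), the K-axiom yields O(waive_backup).
So O(waive_backup) holds — waive_backup is obligatory. None of the other listed options is made obligatory by any chain of premises.

waive_backup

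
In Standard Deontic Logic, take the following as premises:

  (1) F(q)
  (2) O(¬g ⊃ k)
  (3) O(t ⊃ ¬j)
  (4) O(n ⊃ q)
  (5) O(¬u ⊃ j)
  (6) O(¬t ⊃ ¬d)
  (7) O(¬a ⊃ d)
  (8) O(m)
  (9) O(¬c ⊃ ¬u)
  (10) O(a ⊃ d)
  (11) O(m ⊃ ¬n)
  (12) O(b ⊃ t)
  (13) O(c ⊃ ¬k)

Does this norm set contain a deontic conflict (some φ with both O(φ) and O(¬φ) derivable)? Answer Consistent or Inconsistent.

Consistent

Premise 4 is O(n ⊃ q), but O(n) is not derivable from the premises, so it does not yield O(q).
So O(q) is not derivable, and the apparent clash with O(¬q) does not arise.
A world satisfying every obligation exists (e.g. a=false, b=false, c=true, d=true, g=true, j=false, k=false, m=true, n=false, q=false, t=true, u=true); no atom is both obligatory and forbidden, so the set is consistent.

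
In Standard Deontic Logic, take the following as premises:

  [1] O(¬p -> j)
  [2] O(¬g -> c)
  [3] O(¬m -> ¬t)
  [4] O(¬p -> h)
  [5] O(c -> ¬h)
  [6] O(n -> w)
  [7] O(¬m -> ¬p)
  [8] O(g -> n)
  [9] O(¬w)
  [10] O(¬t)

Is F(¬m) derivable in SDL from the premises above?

From premise 9 we have O(¬w).
Premise 6, O(n -> w), contraposes to O(¬w -> ¬n); with O(¬w) we get O(¬n).
Premise 8, O(g -> n), contraposes to O(¬n -> ¬g); with O(¬n) we get O(¬g).
Premise 2 is O(¬g -> c); since O(¬g), deontic closure gives O(c).
Applying K to premise 5 (O(c -> ¬h)) and O(c) yields O(¬h).
The contrapositive of premise 4 (O(¬p -> h)) is O(¬h -> p), and O(¬h) is already established, so O(p).
Premise 7 is O(¬m -> ¬p); contrapositively O(p -> m). Since O(p) holds, K gives O(m).
Premises 1, 3, 10 do not contribute to this derivation.
So O(m) holds, i.e. F(¬m). The claim follows.

Yes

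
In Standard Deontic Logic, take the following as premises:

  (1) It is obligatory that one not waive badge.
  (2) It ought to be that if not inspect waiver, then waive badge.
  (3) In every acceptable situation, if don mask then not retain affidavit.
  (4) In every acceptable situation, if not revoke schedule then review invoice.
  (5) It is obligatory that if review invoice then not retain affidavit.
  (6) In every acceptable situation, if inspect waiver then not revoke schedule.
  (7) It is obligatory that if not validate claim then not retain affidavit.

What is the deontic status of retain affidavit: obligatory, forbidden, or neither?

Premise 1 gives O(¬waive_badge).
Premise 2, O(¬inspect_waiver → waive_badge), contraposes to O(¬waive_badge → inspect_waiver); with O(¬waive_badge) we get O(inspect_waiver).
From O(inspect_waiver) and premise 6, O(inspect_waiver → ¬revoke_schedule), we obtain O(¬revoke_schedule).
Applying K to premise 4 (O(¬revoke_schedule → review_invoice)) and O(¬revoke_schedule) yields O(review_invoice).
From O(review_invoice) and premise 5, O(review_invoice → ¬retain_affidavit), we obtain O(¬retain_affidavit).
Premises 3, 7 do not contribute to this derivation.
Thus O(¬retain_affidavit), which is F(retain_affidavit): retain_affidavit is forbidden.

Forbidden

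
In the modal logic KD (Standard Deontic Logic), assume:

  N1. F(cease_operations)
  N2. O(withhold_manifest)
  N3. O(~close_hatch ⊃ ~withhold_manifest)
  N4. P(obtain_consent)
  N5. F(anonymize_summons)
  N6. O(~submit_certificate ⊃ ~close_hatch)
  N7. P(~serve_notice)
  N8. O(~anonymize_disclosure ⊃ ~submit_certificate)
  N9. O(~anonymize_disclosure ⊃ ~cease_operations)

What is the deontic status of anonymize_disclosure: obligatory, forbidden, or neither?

Premise 2 states O(withhold_manifest) outright.
The contrapositive of premise 3 (O(~close_hatch ⊃ ~withhold_manifest)) is O(withhold_manifest ⊃ close_hatch), and O(withhold_manifest) is already established, so O(close_hatch).
Premise 6 is O(~submit_certificate ⊃ ~close_hatch); contrapositively O(close_hatch ⊃ submit_certificate). Since O(close_hatch) holds, K gives O(submit_certificate).
Premise 8 is O(~anonymize_disclosure ⊃ ~submit_certificate); contrapositively O(submit_certificate ⊃ anonymize_disclosure). Since O(submit_certificate) holds, K gives O(anonymize_disclosure).
Premises 1, 4, 5, 7, 9 do not contribute to this derivation.
Hence anonymize_disclosure is obligatory.

Obligatory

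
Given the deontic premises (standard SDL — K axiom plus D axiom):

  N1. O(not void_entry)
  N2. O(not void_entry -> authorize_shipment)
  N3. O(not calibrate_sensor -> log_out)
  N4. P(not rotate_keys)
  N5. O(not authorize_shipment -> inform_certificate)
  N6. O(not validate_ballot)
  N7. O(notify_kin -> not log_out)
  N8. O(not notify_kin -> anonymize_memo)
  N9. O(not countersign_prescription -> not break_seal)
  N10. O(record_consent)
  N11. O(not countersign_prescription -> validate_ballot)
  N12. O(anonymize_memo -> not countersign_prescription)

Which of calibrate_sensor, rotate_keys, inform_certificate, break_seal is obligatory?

Premise 6 states O(not validate_ballot) outright.
The contrapositive of premise 11 (O(not countersign_prescription -> validate_ballot)) is O(not validate_ballot -> countersign_prescription), and O(not validate_ballot) is already established, so O(countersign_prescription).
Premise 12, O(anonymize_memo -> not countersign_prescription), contraposes to O(countersign_prescription -> not anonymize_memo); with O(countersign_prescription) we get O(not anonymize_memo).
The contrapositive of premise 8 (O(not notify_kin -> anonymize_memo)) is O(not anonymize_memo -> notify_kin), and O(not anonymize_memo) is already established, so O(notify_kin).
Applying K to premise 7 (O(notify_kin -> not log_out)) and O(notify_kin) yields O(not log_out).
Premise 3 is O(not calibrate_sensor -> log_out); contrapositively O(not log_out -> calibrate_sensor). Since O(not log_out) holds, K gives O(calibrate_sensor).
So O(calibrate_sensor) holds — calibrate_sensor is obligatory. None of the other listed options is made obligatory by any chain of premises.

calibrate_sensor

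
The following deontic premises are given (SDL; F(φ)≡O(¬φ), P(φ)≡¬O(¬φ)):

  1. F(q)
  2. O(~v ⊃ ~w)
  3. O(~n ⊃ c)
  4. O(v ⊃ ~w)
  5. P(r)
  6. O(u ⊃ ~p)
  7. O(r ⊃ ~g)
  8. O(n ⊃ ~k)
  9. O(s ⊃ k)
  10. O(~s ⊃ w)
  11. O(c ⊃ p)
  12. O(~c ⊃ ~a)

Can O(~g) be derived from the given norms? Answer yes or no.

No

Premise 7 is O(r ⊃ ~g), but O(r) is not derivable from the premises (the permission P(r) asserts only ~O(~r), not O(r)), so it does not yield O(~g).
No other premise forces O(~g). An ideal world satisfying every premise can still have ~g false, so O(~g) is not derivable.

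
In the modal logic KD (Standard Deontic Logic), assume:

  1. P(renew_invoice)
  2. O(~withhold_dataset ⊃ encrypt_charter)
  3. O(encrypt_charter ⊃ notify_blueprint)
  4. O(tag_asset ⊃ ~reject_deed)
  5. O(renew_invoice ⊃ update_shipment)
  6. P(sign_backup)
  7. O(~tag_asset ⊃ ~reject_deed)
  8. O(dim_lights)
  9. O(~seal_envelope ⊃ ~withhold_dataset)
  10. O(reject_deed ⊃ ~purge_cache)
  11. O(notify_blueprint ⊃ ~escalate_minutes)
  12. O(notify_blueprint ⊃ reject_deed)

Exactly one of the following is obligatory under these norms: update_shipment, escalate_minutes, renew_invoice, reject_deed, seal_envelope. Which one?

Premises 7 and 4 are O(~tag_asset ⊃ ~reject_deed) and O(tag_asset ⊃ ~reject_deed); every ideal world satisfies ~tag_asset or tag_asset, so in either case ~reject_deed holds — hence O(~reject_deed).
The contrapositive of premise 12 (O(notify_blueprint ⊃ reject_deed)) is O(~reject_deed ⊃ ~notify_blueprint), and O(~reject_deed) is already established, so O(~notify_blueprint).
Premise 3, O(encrypt_charter ⊃ notify_blueprint), contraposes to O(~notify_blueprint ⊃ ~encrypt_charter); with O(~notify_blueprint) we get O(~encrypt_charter).
The contrapositive of premise 2 (O(~withhold_dataset ⊃ encrypt_charter)) is O(~encrypt_charter ⊃ withhold_dataset), and O(~encrypt_charter) is already established, so O(withhold_dataset).
Premise 9 is O(~seal_envelope ⊃ ~withhold_dataset); contrapositively O(withhold_dataset ⊃ seal_envelope). Since O(withhold_dataset) holds, K gives O(seal_envelope).
So O(seal_envelope) holds — seal_envelope is obligatory. None of the other listed options is made obligatory by any chain of premises.

seal_envelope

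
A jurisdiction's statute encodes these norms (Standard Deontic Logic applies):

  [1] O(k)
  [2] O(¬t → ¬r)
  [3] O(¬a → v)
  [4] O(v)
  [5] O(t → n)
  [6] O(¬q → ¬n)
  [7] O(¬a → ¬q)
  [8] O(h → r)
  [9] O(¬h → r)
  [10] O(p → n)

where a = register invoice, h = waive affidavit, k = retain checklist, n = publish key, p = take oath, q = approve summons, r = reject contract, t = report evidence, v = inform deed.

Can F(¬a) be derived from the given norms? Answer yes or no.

Premises 8 and 9 are O(h → r) and O(¬h → r); every ideal world satisfies h or ¬h, so in either case r holds — hence O(r).
Premise 2 is O(¬t → ¬r); contrapositively O(r → t). Since O(r) holds, K gives O(t).
From O(t) and premise 5, O(t → n), we obtain O(n).
Premise 6, O(¬q → ¬n), contraposes to O(n → q); with O(n) we get O(q).
Premise 7 is O(¬a → ¬q); contrapositively O(q → a). Since O(q) holds, K gives O(a).
Premises 1, 3, 4, 10 do not contribute to this derivation.
So O(a) holds, i.e. F(¬a). The claim follows.

Yes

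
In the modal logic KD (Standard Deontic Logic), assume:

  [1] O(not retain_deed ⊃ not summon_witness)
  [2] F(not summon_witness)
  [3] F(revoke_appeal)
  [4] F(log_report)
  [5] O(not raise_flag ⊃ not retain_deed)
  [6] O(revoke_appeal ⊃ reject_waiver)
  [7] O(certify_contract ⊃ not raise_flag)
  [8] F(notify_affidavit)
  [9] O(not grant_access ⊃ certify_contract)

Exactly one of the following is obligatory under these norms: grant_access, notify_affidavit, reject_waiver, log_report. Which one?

grant_access

Premise 2, F(not summon_witness), is equivalent to O(summon_witness).
Premise 1, O(not retain_deed ⊃ not summon_witness), contraposes to O(summon_witness ⊃ retain_deed); with O(summon_witness) we get O(retain_deed).
The contrapositive of premise 5 (O(not raise_flag ⊃ not retain_deed)) is O(retain_deed ⊃ raise_flag), and O(retain_deed) is already established, so O(raise_flag).
Premise 7 is O(certify_contract ⊃ not raise_flag); contrapositively O(raise_flag ⊃ not certify_contract). Since O(raise_flag) holds, K gives O(not certify_contract).
Premise 9 is O(not grant_access ⊃ certify_contract); contrapositively O(not certify_contract ⊃ grant_access). Since O(not certify_contract) holds, K gives O(grant_access).
So O(grant_access) holds — grant_access is obligatory. None of the other listed options is made obligatory by any chain of premises.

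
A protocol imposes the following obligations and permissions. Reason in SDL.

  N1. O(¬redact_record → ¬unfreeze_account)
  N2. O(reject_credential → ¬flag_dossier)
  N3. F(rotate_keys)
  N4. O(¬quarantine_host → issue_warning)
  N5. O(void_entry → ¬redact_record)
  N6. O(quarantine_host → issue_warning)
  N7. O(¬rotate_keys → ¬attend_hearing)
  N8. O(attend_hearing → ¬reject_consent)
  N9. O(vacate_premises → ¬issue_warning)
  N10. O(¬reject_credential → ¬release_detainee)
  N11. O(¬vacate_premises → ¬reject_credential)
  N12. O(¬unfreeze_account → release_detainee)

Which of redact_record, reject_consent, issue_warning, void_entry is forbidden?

Premises 4 and 6 cover both cases: O(¬quarantine_host → issue_warning) and O(quarantine_host → issue_warning). Since ¬quarantine_host ∨ quarantine_host is a tautology, O(issue_warning) follows.
Premise 9, O(vacate_premises → ¬issue_warning), contraposes to O(issue_warning → ¬vacate_premises); with O(issue_warning) we get O(¬vacate_premises).
Applying K to premise 11 (O(¬vacate_premises → ¬reject_credential)) and O(¬vacate_premises) yields O(¬reject_credential).
Premise 10 is O(¬reject_credential → ¬release_detainee); since O(¬reject_credential), deontic closure gives O(¬release_detainee).
The contrapositive of premise 12 (O(¬unfreeze_account → release_detainee)) is O(¬release_detainee → unfreeze_account), and O(¬release_detainee) is already established, so O(unfreeze_account).
Premise 1, O(¬redact_record → ¬unfreeze_account), contraposes to O(unfreeze_account → redact_record); with O(unfreeze_account) we get O(redact_record).
Premise 5, O(void_entry → ¬redact_record), contraposes to O(redact_record → ¬void_entry); with O(redact_record) we get O(¬void_entry).
So O(¬void_entry) holds, i.e. void_entry is forbidden. None of the other listed options is forbidden under the premises.

void_entry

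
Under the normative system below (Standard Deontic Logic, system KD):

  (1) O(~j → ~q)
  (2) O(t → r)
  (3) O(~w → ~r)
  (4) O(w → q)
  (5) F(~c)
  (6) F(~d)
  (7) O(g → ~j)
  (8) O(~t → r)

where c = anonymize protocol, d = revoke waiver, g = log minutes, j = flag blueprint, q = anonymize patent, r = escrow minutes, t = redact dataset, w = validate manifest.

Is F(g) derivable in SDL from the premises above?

Premises 8 and 2 cover both cases: O(~t → r) and O(t → r). Since ~t ∨ t is a tautology, O(r) follows.
Premise 3, O(~w → ~r), contraposes to O(r → w); with O(r) we get O(w).
Applying K to premise 4 (O(w → q)) and O(w) yields O(q).
The contrapositive of premise 1 (O(~j → ~q)) is O(q → j), and O(q) is already established, so O(j).
The contrapositive of premise 7 (O(g → ~j)) is O(j → ~g), and O(j) is already established, so O(~g).
Premises 5, 6 do not contribute to this derivation.
So O(~g) holds, i.e. F(g). The claim follows.

Yes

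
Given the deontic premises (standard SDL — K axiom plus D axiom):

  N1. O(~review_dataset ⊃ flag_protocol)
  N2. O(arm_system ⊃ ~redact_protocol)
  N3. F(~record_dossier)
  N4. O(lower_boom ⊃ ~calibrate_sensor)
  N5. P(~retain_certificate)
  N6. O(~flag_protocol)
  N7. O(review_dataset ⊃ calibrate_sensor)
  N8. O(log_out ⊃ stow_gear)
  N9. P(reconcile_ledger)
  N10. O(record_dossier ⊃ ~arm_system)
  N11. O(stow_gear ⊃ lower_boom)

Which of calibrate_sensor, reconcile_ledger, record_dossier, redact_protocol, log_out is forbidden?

From premise 6 we have O(~flag_protocol).
Premise 1 is O(~review_dataset ⊃ flag_protocol); contrapositively O(~flag_protocol ⊃ review_dataset). Since O(~flag_protocol) holds, K gives O(review_dataset).
From O(review_dataset) and premise 7, O(review_dataset ⊃ calibrate_sensor), we obtain O(calibrate_sensor).
Premise 4, O(lower_boom ⊃ ~calibrate_sensor), contraposes to O(calibrate_sensor ⊃ ~lower_boom); with O(calibrate_sensor) we get O(~lower_boom).
Premise 11 is O(stow_gear ⊃ lower_boom); contrapositively O(~lower_boom ⊃ ~stow_gear). Since O(~lower_boom) holds, K gives O(~stow_gear).
Premise 8, O(log_out ⊃ stow_gear), contraposes to O(~stow_gear ⊃ ~log_out); with O(~stow_gear) we get O(~log_out).
So O(~log_out) holds, i.e. log_out is forbidden. None of the other listed options is forbidden under the premises.

log_out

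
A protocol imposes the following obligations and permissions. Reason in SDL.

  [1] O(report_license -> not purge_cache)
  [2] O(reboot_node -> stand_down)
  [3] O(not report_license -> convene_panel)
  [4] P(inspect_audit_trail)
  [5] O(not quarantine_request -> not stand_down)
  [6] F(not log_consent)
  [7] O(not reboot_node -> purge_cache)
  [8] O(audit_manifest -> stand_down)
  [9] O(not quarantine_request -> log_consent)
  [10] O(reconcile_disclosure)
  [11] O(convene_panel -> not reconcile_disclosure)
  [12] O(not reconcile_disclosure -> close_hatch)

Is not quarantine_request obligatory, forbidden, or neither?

Premise 10 states O(reconcile_disclosure) outright.
Premise 11 is O(convene_panel -> not reconcile_disclosure); contrapositively O(reconcile_disclosure -> not convene_panel). Since O(reconcile_disclosure) holds, K gives O(not convene_panel).
The contrapositive of premise 3 (O(not report_license -> convene_panel)) is O(not convene_panel -> report_license), and O(not convene_panel) is already established, so O(report_license).
From O(report_license) and premise 1, O(report_license -> not purge_cache), we obtain O(not purge_cache).
The contrapositive of premise 7 (O(not reboot_node -> purge_cache)) is O(not purge_cache -> reboot_node), and O(not purge_cache) is already established, so O(reboot_node).
With premise 2, O(reboot_node -> stand_down), the K-axiom yields O(stand_down).
Premise 5, O(not quarantine_request -> not stand_down), contraposes to O(stand_down -> quarantine_request); with O(stand_down) we get O(quarantine_request).
Premises 4, 6, 8, 9, 12 do not contribute to this derivation.
Thus O(quarantine_request), which is F(not quarantine_request): not quarantine_request is forbidden.

Forbidden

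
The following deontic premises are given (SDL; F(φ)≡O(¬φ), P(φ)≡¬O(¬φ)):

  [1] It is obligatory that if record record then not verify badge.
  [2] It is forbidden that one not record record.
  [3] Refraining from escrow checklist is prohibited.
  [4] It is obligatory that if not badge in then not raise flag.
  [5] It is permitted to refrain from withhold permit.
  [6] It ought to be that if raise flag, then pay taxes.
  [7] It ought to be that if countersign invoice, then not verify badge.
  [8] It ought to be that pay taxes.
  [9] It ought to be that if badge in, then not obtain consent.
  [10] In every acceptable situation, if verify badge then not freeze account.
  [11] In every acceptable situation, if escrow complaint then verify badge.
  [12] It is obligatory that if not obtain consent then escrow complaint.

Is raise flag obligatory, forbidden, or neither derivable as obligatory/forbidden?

F(¬record_record) at premise 2 means O(record_record).
From O(record_record) and premise 1, O(record_record → ¬verify_badge), we obtain O(¬verify_badge).
Premise 11 is O(escrow_complaint → verify_badge); contrapositively O(¬verify_badge → ¬escrow_complaint). Since O(¬verify_badge) holds, K gives O(¬escrow_complaint).
Premise 12 is O(¬obtain_consent → escrow_complaint); contrapositively O(¬escrow_complaint → obtain_consent). Since O(¬escrow_complaint) holds, K gives O(obtain_consent).
The contrapositive of premise 9 (O(badge_in → ¬obtain_consent)) is O(obtain_consent → ¬badge_in), and O(obtain_consent) is already established, so O(¬badge_in).
Premise 4 is O(¬badge_in → ¬raise_flag); since O(¬badge_in), deontic closure gives O(¬raise_flag).
Premises 3, 5, 6, 7, 8, 10 do not contribute to this derivation.
Thus O(¬raise_flag), which is F(raise_flag): raise_flag is forbidden.

Forbidden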